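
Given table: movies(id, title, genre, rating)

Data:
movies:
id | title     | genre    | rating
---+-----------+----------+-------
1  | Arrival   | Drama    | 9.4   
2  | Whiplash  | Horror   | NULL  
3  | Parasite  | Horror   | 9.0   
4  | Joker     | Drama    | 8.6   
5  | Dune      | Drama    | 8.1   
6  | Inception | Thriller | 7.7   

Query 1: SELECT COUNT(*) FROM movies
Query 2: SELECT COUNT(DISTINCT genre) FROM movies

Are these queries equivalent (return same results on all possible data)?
No, not equivalent

Query 1 returns: [(6,)]
Query 2 returns: [(3,)]

Reason: COUNT(*) counts rows, COUNT(DISTINCT genre) counts unique genres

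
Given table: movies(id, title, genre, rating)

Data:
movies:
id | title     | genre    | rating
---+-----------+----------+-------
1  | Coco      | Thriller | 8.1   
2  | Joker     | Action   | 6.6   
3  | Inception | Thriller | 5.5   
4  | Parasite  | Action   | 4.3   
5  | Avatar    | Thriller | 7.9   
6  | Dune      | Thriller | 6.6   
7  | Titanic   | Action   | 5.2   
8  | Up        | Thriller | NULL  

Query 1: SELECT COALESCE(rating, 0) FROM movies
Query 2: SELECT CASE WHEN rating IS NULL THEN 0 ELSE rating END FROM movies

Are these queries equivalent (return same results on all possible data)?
Yes, equivalent

Both queries return: [(0,), (4.3,), (5.2,), (5.5,), (6.6,), (6.6,), (7.9,), (8.1,)]

Reason: COALESCE vs CASE for NULL handling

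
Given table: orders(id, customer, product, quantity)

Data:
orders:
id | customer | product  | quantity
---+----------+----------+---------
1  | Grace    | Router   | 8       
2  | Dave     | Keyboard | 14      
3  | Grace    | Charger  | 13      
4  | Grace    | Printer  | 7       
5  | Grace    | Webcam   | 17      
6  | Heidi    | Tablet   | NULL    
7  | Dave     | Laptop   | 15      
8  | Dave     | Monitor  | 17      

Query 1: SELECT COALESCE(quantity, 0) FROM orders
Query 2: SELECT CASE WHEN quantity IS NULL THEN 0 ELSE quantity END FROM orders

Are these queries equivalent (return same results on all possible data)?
Yes, equivalent

Both queries return: [(0,), (7,), (8,), (13,), (14,), (15,), (17,), (17,)]

Reason: COALESCE vs CASE for NULL handling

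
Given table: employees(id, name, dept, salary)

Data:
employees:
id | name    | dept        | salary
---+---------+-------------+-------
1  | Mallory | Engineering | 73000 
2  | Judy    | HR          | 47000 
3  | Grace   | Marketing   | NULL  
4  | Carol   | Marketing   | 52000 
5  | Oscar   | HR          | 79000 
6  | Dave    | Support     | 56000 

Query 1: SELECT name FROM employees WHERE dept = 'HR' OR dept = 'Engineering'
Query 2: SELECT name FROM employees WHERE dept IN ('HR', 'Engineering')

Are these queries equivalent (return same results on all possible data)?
Yes, equivalent

Both queries return: [('Judy',), ('Mallory',), ('Oscar',)]

Reason: OR vs IN are equivalent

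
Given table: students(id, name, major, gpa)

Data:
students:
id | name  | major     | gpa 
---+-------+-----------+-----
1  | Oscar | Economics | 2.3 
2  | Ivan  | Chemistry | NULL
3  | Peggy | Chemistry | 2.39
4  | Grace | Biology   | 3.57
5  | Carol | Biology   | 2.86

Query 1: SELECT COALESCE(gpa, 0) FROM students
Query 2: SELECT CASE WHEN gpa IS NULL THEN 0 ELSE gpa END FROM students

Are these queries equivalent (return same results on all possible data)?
Yes, equivalent

Both queries return: [(0,), (2.3,), (2.39,), (2.86,), (3.57,)]

Reason: COALESCE vs CASE for NULL handling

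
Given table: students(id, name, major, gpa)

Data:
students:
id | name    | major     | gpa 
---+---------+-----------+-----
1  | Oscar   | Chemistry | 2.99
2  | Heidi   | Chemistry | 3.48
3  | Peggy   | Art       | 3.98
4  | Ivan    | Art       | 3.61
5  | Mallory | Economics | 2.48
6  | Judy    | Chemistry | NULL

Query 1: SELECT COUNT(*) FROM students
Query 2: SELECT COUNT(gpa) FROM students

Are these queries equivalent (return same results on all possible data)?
No, not equivalent

Query 1 returns: [(6,)]
Query 2 returns: [(5,)]

Reason: COUNT(*) includes NULLs, COUNT(column) excludes them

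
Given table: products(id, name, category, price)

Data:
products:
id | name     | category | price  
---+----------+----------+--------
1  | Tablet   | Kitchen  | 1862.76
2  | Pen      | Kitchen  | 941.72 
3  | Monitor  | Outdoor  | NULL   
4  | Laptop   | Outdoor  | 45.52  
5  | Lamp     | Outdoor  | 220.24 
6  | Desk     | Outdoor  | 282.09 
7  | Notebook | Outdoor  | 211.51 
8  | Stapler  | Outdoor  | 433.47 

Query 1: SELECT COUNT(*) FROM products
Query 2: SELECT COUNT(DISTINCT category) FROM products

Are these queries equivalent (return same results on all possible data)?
No, not equivalent

Query 1 returns: [(8,)]
Query 2 returns: [(2,)]

Reason: COUNT(*) counts rows, COUNT(DISTINCT category) counts unique categorys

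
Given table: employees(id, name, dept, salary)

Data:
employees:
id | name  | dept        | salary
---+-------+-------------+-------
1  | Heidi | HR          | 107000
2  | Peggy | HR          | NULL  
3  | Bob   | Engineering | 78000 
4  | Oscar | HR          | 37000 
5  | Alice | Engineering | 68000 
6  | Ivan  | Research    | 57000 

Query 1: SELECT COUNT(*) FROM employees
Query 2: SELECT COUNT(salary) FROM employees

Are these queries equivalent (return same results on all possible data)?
No, not equivalent

Query 1 returns: [(6,)]
Query 2 returns: [(5,)]

Reason: COUNT(*) includes NULLs, COUNT(column) excludes them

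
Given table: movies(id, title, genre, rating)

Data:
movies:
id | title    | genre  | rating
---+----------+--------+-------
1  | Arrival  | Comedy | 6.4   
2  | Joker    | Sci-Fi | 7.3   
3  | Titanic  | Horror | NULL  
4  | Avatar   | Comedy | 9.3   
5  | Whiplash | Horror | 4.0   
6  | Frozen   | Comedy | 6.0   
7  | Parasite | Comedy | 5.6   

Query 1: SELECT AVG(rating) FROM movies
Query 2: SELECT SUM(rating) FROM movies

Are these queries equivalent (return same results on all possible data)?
No, not equivalent

Query 1 returns: [(6.433333333333334,)]
Query 2 returns: [(38.6,)]

Reason: AVG vs SUM give different aggregate values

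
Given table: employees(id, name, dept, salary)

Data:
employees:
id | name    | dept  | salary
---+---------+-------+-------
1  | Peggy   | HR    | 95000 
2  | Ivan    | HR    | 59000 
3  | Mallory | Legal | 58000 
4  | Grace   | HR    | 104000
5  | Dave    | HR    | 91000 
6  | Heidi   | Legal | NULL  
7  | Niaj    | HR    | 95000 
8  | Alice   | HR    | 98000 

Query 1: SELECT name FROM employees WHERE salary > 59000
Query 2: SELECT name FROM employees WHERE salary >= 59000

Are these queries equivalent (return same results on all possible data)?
No, not equivalent

Query 1 returns: [('Peggy',), ('Grace',), ('Dave',), ('Niaj',), ('Alice',)]
Query 2 returns: [('Peggy',), ('Ivan',), ('Grace',), ('Dave',), ('Niaj',), ('Alice',)]

Reason: > vs >= gives different results when salary = 59000 exists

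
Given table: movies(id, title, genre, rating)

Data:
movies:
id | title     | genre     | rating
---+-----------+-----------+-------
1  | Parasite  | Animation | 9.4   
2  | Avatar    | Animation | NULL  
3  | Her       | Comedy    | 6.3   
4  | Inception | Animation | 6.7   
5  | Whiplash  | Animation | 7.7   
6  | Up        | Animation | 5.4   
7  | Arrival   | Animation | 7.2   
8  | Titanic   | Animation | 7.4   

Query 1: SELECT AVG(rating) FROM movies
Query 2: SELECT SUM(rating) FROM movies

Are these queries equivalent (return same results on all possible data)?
No, not equivalent

Query 1 returns: [(7.1571428571428575,)]
Query 2 returns: [(50.1,)]

Reason: AVG vs SUM give different aggregate values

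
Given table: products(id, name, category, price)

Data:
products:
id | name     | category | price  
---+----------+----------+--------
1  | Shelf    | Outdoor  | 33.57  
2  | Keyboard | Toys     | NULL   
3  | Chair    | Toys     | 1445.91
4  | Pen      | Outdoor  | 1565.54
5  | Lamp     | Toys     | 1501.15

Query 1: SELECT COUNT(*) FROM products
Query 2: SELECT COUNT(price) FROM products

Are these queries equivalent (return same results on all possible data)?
No, not equivalent

Query 1 returns: [(5,)]
Query 2 returns: [(4,)]

Reason: COUNT(*) includes NULLs, COUNT(column) excludes them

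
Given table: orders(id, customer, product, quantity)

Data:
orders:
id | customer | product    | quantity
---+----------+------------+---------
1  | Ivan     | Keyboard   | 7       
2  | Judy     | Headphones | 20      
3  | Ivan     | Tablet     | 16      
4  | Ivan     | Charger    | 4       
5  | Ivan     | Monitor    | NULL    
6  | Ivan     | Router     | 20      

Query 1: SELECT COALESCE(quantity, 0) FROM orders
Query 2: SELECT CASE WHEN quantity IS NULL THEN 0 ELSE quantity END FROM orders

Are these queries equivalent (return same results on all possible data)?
Yes, equivalent

Both queries return: [(0,), (4,), (7,), (16,), (20,), (20,)]

Reason: COALESCE vs CASE for NULL handling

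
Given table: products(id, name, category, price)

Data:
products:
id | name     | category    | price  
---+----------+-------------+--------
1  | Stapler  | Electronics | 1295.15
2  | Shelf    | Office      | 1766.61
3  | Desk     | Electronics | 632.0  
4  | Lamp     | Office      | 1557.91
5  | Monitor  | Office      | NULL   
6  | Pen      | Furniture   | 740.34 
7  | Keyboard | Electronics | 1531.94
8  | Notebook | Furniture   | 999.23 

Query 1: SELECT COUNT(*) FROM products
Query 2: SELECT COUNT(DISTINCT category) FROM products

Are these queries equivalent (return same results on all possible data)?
No, not equivalent

Query 1 returns: [(8,)]
Query 2 returns: [(3,)]

Reason: COUNT(*) counts rows, COUNT(DISTINCT category) counts unique categorys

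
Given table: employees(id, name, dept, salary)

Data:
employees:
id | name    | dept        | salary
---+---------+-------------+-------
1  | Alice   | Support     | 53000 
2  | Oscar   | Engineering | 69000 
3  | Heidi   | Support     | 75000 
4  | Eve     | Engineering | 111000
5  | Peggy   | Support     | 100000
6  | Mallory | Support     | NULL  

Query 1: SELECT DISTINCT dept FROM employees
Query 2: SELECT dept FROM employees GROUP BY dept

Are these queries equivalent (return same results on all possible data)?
Yes, equivalent

Both queries return: [('Engineering',), ('Support',)]

Reason: Both get unique depts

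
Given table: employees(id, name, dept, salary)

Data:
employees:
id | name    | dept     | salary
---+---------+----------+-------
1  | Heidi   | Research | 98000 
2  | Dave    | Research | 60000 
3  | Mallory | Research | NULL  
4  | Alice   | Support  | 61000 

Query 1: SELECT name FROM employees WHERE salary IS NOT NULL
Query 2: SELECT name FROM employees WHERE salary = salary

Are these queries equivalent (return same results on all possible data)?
Yes, equivalent

Both queries return: [('Alice',), ('Dave',), ('Heidi',)]

Reason: IS NOT NULL vs self-equality (both exclude NULLs)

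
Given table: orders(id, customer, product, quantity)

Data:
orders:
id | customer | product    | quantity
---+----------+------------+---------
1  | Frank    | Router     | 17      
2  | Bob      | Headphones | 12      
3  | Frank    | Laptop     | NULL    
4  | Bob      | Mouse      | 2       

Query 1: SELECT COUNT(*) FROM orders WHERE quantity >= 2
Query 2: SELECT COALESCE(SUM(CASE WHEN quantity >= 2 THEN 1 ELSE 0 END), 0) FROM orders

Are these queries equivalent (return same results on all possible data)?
Yes, equivalent

Both queries return: [(3,)]

Reason: COUNT with WHERE vs conditional SUM (COALESCE handles empty-table NULL)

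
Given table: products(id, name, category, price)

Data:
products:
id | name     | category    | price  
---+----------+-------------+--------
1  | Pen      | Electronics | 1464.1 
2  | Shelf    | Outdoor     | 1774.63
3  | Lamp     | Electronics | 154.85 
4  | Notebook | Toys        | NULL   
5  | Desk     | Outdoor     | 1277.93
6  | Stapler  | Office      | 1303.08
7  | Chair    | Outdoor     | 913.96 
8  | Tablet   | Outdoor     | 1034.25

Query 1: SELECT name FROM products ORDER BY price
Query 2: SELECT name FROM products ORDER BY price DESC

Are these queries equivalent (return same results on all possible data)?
No, not equivalent

Query 1 returns: [('Notebook',), ('Lamp',), ('Chair',), ('Tablet',), ('Desk',), ('Stapler',), ('Pen',), ('Shelf',)]
Query 2 returns: [('Shelf',), ('Pen',), ('Stapler',), ('Desk',), ('Tablet',), ('Chair',), ('Lamp',), ('Notebook',)]

Reason: ASC vs DESC gives opposite ordering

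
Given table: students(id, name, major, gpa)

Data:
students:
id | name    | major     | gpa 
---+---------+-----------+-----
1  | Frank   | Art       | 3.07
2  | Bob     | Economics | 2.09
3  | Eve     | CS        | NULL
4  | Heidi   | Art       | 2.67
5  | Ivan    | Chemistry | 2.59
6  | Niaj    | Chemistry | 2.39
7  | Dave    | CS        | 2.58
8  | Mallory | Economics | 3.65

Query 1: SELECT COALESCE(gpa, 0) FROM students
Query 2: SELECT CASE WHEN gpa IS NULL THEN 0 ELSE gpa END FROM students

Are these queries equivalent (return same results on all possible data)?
Yes, equivalent

Both queries return: [(0,), (2.09,), (2.39,), (2.58,), (2.59,), (2.67,), (3.07,), (3.65,)]

Reason: COALESCE vs CASE for NULL handling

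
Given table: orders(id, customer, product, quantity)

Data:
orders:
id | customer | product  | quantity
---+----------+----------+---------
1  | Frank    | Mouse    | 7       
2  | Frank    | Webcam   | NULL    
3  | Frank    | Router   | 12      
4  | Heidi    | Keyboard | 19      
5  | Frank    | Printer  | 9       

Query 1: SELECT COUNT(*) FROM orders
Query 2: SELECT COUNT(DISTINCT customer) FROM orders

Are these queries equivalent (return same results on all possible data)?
No, not equivalent

Query 1 returns: [(5,)]
Query 2 returns: [(2,)]

Reason: COUNT(*) counts rows, COUNT(DISTINCT customer) counts unique customers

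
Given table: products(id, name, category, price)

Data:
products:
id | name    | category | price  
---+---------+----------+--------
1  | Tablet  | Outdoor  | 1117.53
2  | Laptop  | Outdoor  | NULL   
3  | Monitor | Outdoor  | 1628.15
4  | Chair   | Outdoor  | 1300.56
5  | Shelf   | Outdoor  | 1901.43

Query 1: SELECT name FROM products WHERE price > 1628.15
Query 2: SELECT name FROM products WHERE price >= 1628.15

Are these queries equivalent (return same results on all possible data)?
No, not equivalent

Query 1 returns: [('Shelf',)]
Query 2 returns: [('Monitor',), ('Shelf',)]

Reason: > vs >= gives different results when price = 1628.15 exists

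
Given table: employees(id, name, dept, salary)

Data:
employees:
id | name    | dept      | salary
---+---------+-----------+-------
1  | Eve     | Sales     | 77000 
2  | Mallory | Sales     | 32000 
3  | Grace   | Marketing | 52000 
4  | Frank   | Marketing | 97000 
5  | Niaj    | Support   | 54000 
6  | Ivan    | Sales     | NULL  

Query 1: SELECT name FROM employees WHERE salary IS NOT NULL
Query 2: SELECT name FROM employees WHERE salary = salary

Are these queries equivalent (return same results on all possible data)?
Yes, equivalent

Both queries return: [('Eve',), ('Frank',), ('Grace',), ('Mallory',), ('Niaj',)]

Reason: IS NOT NULL vs self-equality (both exclude NULLs)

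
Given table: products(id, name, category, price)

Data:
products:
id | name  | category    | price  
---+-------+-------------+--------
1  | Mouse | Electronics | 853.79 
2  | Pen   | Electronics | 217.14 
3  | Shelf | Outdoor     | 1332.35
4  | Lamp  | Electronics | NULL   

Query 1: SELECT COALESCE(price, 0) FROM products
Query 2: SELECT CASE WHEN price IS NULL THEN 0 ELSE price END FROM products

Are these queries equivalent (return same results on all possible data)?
Yes, equivalent

Both queries return: [(0,), (217.14,), (853.79,), (1332.35,)]

Reason: COALESCE vs CASE for NULL handling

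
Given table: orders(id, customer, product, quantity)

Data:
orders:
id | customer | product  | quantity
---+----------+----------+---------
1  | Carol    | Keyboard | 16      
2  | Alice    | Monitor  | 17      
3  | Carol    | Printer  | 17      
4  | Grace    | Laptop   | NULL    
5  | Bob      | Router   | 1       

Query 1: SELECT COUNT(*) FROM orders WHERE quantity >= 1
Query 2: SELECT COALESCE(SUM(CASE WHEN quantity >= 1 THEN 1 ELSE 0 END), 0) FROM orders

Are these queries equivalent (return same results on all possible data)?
Yes, equivalent

Both queries return: [(4,)]

Reason: COUNT with WHERE vs conditional SUM (COALESCE handles empty-table NULL)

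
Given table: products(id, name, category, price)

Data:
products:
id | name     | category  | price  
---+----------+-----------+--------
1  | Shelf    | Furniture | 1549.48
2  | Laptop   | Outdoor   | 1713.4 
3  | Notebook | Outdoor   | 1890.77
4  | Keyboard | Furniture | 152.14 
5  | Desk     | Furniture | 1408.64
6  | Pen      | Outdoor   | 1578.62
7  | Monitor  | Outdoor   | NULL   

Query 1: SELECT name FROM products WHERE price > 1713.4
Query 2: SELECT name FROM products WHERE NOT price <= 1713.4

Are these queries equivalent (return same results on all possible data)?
Yes, equivalent

Both queries return: [('Notebook',)]

Reason: Both filter price > 1713.4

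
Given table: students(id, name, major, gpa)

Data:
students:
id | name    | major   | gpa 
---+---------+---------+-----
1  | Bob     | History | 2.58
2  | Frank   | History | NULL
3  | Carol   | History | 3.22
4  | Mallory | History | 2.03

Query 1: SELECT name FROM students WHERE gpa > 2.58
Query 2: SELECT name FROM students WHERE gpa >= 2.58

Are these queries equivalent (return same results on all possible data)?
No, not equivalent

Query 1 returns: [('Carol',)]
Query 2 returns: [('Bob',), ('Carol',)]

Reason: > vs >= gives different results when gpa = 2.58 exists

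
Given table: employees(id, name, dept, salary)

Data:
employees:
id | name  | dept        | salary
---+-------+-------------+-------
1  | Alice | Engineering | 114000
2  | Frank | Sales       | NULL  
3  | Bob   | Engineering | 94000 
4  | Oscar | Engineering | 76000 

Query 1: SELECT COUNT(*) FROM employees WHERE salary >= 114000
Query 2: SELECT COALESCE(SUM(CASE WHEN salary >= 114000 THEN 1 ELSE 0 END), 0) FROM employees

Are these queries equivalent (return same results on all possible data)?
Yes, equivalent

Both queries return: [(1,)]

Reason: COUNT with WHERE vs conditional SUM (COALESCE handles empty-table NULL)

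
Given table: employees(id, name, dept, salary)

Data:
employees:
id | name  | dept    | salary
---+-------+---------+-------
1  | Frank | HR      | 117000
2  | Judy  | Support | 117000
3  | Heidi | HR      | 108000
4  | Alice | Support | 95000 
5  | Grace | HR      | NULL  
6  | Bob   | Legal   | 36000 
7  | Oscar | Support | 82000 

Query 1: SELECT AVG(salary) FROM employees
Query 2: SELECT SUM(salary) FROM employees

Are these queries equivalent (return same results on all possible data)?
No, not equivalent

Query 1 returns: [(92500.0,)]
Query 2 returns: [(555000,)]

Reason: AVG vs SUM give different aggregate values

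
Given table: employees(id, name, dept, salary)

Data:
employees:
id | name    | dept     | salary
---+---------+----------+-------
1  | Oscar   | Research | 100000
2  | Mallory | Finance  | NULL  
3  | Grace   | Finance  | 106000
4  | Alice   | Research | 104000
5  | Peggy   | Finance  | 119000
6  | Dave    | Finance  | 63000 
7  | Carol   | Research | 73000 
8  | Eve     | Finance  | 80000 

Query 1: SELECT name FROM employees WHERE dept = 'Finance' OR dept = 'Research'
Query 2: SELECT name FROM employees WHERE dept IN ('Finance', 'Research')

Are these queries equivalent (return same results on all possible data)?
Yes, equivalent

Both queries return: [('Alice',), ('Carol',), ('Dave',), ('Eve',), ('Grace',), ('Mallory',), ('Oscar',), ('Peggy',)]

Reason: OR vs IN are equivalent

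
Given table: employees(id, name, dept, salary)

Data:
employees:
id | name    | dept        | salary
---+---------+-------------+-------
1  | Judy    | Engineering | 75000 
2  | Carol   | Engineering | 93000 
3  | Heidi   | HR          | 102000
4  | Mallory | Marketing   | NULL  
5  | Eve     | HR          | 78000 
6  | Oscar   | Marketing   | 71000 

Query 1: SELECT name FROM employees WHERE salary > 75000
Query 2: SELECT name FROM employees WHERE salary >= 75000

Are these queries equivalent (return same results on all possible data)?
No, not equivalent

Query 1 returns: [('Carol',), ('Heidi',), ('Eve',)]
Query 2 returns: [('Judy',), ('Carol',), ('Heidi',), ('Eve',)]

Reason: > vs >= gives different results when salary = 75000 exists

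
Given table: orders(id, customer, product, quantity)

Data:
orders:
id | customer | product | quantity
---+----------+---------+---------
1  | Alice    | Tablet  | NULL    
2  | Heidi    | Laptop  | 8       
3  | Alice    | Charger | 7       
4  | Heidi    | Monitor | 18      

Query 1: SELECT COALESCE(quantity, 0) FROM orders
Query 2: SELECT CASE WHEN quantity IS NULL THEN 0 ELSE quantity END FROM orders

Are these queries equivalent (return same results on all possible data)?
Yes, equivalent

Both queries return: [(0,), (7,), (8,), (18,)]

Reason: COALESCE vs CASE for NULL handling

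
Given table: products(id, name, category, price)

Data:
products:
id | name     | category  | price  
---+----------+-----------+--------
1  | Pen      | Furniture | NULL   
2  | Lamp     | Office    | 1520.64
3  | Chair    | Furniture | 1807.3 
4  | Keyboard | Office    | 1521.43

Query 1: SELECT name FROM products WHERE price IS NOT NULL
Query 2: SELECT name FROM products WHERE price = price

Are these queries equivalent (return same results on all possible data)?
Yes, equivalent

Both queries return: [('Chair',), ('Keyboard',), ('Lamp',)]

Reason: IS NOT NULL vs self-equality (both exclude NULLs)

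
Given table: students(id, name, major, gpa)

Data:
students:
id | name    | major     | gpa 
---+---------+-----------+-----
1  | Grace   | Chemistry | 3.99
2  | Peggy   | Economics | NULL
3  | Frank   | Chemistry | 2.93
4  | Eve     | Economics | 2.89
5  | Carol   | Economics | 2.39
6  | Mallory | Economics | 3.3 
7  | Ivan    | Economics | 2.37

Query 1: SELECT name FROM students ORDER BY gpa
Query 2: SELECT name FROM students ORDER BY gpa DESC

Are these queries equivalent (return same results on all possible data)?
No, not equivalent

Query 1 returns: [('Peggy',), ('Ivan',), ('Carol',), ('Eve',), ('Frank',), ('Mallory',), ('Grace',)]
Query 2 returns: [('Grace',), ('Mallory',), ('Frank',), ('Eve',), ('Carol',), ('Ivan',), ('Peggy',)]

Reason: ASC vs DESC gives opposite ordering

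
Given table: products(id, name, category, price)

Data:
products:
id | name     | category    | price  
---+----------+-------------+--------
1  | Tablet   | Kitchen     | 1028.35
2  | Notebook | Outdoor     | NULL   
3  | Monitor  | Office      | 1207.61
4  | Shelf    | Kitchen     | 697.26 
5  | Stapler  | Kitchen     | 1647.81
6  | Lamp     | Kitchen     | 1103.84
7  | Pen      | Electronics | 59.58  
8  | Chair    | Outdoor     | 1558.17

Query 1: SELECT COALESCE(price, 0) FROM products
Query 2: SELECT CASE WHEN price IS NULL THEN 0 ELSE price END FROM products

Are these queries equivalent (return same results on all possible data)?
Yes, equivalent

Both queries return: [(0,), (59.58,), (697.26,), (1028.35,), (1103.84,), (1207.61,), (1558.17,), (1647.81,)]

Reason: COALESCE vs CASE for NULL handling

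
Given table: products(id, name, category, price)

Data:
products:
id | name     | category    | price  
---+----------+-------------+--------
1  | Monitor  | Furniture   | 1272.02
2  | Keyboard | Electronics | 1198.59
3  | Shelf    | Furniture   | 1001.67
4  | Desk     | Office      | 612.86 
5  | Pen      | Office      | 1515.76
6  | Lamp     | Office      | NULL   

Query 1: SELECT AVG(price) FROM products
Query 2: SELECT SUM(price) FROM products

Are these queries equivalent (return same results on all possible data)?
No, not equivalent

Query 1 returns: [(1120.1799999999998,)]
Query 2 returns: [(5600.9,)]

Reason: AVG vs SUM give different aggregate values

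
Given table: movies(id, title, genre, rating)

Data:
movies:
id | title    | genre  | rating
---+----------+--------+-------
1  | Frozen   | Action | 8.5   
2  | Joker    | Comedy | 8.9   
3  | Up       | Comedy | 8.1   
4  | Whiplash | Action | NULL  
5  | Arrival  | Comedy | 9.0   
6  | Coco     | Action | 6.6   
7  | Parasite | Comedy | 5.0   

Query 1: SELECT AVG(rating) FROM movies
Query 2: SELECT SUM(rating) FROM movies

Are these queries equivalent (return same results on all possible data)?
No, not equivalent

Query 1 returns: [(7.683333333333334,)]
Query 2 returns: [(46.1,)]

Reason: AVG vs SUM give different aggregate values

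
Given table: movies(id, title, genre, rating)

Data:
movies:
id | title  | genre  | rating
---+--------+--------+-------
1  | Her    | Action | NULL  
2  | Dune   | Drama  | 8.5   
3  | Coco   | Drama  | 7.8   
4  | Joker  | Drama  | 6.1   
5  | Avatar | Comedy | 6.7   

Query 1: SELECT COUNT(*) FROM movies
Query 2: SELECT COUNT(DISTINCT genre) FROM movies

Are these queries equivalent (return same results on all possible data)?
No, not equivalent

Query 1 returns: [(5,)]
Query 2 returns: [(3,)]

Reason: COUNT(*) counts rows, COUNT(DISTINCT genre) counts unique genres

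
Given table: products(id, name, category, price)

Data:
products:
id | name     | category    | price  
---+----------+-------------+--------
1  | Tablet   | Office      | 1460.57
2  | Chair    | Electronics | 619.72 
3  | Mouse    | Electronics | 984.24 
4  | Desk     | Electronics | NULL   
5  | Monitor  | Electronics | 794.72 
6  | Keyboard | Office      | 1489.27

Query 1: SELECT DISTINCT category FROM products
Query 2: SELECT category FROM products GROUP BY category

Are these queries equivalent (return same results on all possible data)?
Yes, equivalent

Both queries return: [('Electronics',), ('Office',)]

Reason: Both get unique categorys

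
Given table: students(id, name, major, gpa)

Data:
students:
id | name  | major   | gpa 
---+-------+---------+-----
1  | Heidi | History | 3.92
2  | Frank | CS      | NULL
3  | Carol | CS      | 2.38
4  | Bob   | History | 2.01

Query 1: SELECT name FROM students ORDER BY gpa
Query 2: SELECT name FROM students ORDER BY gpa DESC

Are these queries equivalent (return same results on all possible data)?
No, not equivalent

Query 1 returns: [('Frank',), ('Bob',), ('Carol',), ('Heidi',)]
Query 2 returns: [('Heidi',), ('Carol',), ('Bob',), ('Frank',)]

Reason: ASC vs DESC gives opposite ordering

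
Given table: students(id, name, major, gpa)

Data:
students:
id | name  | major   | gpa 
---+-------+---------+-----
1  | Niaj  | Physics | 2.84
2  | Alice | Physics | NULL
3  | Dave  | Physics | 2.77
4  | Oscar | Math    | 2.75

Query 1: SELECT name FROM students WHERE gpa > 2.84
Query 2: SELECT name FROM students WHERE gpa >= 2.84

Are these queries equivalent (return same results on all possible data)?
No, not equivalent

Query 1 returns: []
Query 2 returns: [('Niaj',)]

Reason: > vs >= gives different results when gpa = 2.84 exists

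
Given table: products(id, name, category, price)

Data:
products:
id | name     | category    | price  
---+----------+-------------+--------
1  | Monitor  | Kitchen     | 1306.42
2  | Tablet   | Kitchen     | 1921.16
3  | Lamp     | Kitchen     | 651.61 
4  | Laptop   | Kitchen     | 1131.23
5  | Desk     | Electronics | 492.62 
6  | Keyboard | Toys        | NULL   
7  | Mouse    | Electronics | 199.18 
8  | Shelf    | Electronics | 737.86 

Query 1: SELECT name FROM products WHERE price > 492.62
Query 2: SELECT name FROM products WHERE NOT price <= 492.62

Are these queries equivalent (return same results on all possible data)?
Yes, equivalent

Both queries return: [('Lamp',), ('Laptop',), ('Monitor',), ('Shelf',), ('Tablet',)]

Reason: Both filter price > 492.62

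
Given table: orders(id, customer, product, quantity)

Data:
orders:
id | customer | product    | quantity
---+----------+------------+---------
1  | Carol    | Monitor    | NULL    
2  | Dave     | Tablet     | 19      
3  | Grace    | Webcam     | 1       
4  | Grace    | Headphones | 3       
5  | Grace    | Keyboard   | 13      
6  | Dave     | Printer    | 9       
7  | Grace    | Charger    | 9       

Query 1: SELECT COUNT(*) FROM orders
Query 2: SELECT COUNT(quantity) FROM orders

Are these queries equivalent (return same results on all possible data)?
No, not equivalent

Query 1 returns: [(7,)]
Query 2 returns: [(6,)]

Reason: COUNT(*) includes NULLs, COUNT(column) excludes them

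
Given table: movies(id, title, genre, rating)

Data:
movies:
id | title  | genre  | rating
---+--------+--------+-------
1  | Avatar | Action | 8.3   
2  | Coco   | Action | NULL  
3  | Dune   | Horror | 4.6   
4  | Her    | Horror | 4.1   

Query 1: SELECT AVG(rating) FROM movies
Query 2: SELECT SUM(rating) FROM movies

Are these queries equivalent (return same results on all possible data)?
No, not equivalent

Query 1 returns: [(5.666666666666667,)]
Query 2 returns: [(17.0,)]

Reason: AVG vs SUM give different aggregate values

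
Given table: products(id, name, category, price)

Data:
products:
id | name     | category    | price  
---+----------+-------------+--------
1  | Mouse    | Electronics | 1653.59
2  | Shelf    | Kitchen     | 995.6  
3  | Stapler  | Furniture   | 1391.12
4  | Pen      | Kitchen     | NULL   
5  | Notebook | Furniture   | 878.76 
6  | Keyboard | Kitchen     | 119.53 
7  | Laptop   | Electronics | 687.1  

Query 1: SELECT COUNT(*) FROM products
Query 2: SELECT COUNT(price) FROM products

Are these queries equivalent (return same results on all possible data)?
No, not equivalent

Query 1 returns: [(7,)]
Query 2 returns: [(6,)]

Reason: COUNT(*) includes NULLs, COUNT(column) excludes them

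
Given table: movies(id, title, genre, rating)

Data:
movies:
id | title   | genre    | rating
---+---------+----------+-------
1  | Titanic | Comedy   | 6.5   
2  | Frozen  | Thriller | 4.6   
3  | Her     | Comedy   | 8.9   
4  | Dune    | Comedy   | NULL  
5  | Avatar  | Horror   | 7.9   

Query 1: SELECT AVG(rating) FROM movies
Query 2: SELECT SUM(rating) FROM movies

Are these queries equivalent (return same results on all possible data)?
No, not equivalent

Query 1 returns: [(6.975,)]
Query 2 returns: [(27.9,)]

Reason: AVG vs SUM give different aggregate values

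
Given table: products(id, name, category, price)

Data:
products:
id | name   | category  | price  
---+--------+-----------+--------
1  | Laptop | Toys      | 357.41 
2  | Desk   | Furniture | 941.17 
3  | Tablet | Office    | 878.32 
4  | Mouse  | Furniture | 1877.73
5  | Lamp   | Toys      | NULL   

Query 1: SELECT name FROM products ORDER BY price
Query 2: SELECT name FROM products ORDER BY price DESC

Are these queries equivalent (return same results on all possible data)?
No, not equivalent

Query 1 returns: [('Lamp',), ('Laptop',), ('Tablet',), ('Desk',), ('Mouse',)]
Query 2 returns: [('Mouse',), ('Desk',), ('Tablet',), ('Laptop',), ('Lamp',)]

Reason: ASC vs DESC gives opposite ordering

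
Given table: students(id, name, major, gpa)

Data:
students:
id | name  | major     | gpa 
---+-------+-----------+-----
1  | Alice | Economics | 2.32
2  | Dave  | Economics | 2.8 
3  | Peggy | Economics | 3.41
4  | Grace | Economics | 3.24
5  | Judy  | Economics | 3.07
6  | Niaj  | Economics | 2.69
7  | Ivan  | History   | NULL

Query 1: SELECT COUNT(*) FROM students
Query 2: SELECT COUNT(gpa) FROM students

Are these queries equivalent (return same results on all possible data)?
No, not equivalent

Query 1 returns: [(7,)]
Query 2 returns: [(6,)]

Reason: COUNT(*) includes NULLs, COUNT(column) excludes them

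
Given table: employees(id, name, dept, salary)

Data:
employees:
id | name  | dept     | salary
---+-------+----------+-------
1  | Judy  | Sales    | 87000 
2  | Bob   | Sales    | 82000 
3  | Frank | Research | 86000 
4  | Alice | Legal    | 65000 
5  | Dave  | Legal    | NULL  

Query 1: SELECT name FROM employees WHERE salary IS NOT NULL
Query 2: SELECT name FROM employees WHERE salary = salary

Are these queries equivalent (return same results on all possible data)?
Yes, equivalent

Both queries return: [('Alice',), ('Bob',), ('Frank',), ('Judy',)]

Reason: IS NOT NULL vs self-equality (both exclude NULLs)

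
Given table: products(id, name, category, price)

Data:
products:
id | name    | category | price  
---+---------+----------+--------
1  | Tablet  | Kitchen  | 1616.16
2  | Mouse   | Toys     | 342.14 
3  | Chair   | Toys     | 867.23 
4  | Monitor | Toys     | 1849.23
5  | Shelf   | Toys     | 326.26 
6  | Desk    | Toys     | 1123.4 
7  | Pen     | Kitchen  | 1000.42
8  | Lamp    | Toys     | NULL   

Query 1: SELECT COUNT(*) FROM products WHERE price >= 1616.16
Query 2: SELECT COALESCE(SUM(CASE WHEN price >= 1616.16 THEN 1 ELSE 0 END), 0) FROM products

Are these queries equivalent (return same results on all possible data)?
Yes, equivalent

Both queries return: [(2,)]

Reason: COUNT with WHERE vs conditional SUM (COALESCE handles empty-table NULL)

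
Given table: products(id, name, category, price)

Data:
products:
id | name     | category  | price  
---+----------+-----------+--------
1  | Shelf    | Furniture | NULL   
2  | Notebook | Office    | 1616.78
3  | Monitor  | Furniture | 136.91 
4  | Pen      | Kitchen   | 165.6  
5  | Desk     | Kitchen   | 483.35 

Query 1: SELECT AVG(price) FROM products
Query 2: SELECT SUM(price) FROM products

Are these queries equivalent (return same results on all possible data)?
No, not equivalent

Query 1 returns: [(600.66,)]
Query 2 returns: [(2402.64,)]

Reason: AVG vs SUM give different aggregate values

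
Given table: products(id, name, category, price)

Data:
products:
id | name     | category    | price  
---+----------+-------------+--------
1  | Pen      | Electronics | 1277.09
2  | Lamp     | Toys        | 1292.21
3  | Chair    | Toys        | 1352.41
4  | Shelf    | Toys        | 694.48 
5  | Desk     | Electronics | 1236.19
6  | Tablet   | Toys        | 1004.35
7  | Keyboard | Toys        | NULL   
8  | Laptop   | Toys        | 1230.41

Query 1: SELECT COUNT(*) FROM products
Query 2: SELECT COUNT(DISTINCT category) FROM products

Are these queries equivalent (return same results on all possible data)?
No, not equivalent

Query 1 returns: [(8,)]
Query 2 returns: [(2,)]

Reason: COUNT(*) counts rows, COUNT(DISTINCT category) counts unique categorys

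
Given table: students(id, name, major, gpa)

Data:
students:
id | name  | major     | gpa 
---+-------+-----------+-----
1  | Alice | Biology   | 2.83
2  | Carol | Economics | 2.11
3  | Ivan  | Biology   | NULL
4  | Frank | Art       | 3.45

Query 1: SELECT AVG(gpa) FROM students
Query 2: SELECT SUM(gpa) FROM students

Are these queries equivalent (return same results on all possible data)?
No, not equivalent

Query 1 returns: [(2.796666666666667,)]
Query 2 returns: [(8.39,)]

Reason: AVG vs SUM give different aggregate values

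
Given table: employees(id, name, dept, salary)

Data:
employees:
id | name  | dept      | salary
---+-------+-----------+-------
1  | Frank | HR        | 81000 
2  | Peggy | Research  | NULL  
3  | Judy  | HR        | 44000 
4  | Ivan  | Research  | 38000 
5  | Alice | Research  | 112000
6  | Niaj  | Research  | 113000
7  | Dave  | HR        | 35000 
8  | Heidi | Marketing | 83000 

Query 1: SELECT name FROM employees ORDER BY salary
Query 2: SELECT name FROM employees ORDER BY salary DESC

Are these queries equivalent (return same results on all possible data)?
No, not equivalent

Query 1 returns: [('Peggy',), ('Dave',), ('Ivan',), ('Judy',), ('Frank',), ('Heidi',), ('Alice',), ('Niaj',)]
Query 2 returns: [('Niaj',), ('Alice',), ('Heidi',), ('Frank',), ('Judy',), ('Ivan',), ('Dave',), ('Peggy',)]

Reason: ASC vs DESC gives opposite ordering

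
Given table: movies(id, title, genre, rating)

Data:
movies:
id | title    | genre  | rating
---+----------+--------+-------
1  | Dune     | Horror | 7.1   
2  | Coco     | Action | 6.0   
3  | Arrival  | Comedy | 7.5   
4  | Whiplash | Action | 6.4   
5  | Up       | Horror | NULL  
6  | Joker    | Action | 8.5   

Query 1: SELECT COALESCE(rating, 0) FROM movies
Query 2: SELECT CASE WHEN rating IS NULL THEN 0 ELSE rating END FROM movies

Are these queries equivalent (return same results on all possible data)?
Yes, equivalent

Both queries return: [(0,), (6.0,), (6.4,), (7.1,), (7.5,), (8.5,)]

Reason: COALESCE vs CASE for NULL handling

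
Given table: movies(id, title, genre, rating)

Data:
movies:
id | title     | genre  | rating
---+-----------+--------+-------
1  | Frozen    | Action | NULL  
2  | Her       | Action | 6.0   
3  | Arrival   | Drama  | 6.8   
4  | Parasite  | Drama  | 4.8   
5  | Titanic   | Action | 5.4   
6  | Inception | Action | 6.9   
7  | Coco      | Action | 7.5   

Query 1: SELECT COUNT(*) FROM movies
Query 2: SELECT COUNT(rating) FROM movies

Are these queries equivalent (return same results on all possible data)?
No, not equivalent

Query 1 returns: [(7,)]
Query 2 returns: [(6,)]

Reason: COUNT(*) includes NULLs, COUNT(column) excludes them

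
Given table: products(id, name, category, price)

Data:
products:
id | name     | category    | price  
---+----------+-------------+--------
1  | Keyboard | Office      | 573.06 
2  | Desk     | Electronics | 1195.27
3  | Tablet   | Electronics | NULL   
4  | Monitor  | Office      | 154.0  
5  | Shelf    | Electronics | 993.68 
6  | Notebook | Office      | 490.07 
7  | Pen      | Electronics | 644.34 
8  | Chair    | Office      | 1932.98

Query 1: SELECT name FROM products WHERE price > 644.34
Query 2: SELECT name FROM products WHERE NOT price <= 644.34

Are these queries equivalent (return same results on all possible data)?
Yes, equivalent

Both queries return: [('Chair',), ('Desk',), ('Shelf',)]

Reason: Both filter price > 644.34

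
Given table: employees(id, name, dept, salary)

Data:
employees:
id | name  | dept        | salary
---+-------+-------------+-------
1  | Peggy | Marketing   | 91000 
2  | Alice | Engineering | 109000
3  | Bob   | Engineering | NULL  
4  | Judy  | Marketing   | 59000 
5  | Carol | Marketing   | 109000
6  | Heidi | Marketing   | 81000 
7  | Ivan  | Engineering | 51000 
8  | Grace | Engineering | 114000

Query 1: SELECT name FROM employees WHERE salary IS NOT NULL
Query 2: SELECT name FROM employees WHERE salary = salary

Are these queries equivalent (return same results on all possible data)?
Yes, equivalent

Both queries return: [('Alice',), ('Carol',), ('Grace',), ('Heidi',), ('Ivan',), ('Judy',), ('Peggy',)]

Reason: IS NOT NULL vs self-equality (both exclude NULLs)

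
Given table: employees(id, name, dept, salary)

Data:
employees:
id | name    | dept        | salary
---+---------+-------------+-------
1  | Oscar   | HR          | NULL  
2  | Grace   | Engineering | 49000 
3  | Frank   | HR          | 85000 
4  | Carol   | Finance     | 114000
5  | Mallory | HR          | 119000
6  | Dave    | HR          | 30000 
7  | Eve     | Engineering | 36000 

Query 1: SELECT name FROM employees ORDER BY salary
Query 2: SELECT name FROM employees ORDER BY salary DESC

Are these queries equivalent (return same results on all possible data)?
No, not equivalent

Query 1 returns: [('Oscar',), ('Dave',), ('Eve',), ('Grace',), ('Frank',), ('Carol',), ('Mallory',)]
Query 2 returns: [('Mallory',), ('Carol',), ('Frank',), ('Grace',), ('Eve',), ('Dave',), ('Oscar',)]

Reason: ASC vs DESC gives opposite ordering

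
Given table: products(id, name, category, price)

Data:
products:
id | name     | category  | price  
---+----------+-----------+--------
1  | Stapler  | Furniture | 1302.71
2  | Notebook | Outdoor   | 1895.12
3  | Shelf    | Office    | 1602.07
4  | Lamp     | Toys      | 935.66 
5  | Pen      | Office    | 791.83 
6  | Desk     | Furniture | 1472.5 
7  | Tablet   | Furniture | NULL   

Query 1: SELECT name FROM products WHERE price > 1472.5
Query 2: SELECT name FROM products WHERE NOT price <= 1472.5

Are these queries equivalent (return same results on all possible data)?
Yes, equivalent

Both queries return: [('Notebook',), ('Shelf',)]

Reason: Both filter price > 1472.5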